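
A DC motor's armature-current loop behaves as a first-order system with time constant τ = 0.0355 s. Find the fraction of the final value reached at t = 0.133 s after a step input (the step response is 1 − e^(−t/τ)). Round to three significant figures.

y(t)/y_∞ = 1 − e^(−t/τ) = 1 − e^(−0.133/0.0355) = 1 − e^(−3.75) = 0.976.

y/y_∞ ≈ 0.976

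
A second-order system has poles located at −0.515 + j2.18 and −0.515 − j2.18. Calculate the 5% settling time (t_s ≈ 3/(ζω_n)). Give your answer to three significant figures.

t_s ≈ 5.83 s

For poles at −σ ± jω_d, ζω_n = σ = 0.515, so t_s ≈ 3/σ = 5.83 s.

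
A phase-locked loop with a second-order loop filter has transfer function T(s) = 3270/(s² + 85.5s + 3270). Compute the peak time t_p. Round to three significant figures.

Comparing the denominator to s² + 2ζω_n s + ω_n²: ω_n = √3270 = 57.2 rad/s, and 2ζω_n = 85.5 so ζ = 85.5/(2·57.2) = 0.748.
ω_d = 57.2·√(1 − 0.748²) = 38.0 rad/s. Then t_p = π/ω_d = 0.0827 s.

t_p ≈ 0.0827 s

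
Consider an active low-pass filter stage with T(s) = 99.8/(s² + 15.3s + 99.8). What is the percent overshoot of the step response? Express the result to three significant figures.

%OS ≈ 2.37%

ω_n = √99.8 = 9.99 rad/s; ζ = 15.3/(2·9.99) = 0.766.
%OS = 100 e^{−πζ/√(1−ζ²)} with ζ = 0.766 gives 2.37%.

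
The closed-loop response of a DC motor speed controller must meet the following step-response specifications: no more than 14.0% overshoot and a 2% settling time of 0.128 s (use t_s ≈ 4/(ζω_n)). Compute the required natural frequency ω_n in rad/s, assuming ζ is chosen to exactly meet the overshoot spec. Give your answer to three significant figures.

Inverting the overshoot relation: ζ = |ln 0.140|/√(π² + ln²0.140) = 0.531.
Then ω_n = 4/(ζ t_s) = 4/(0.531 × 0.128) = 58.9 rad/s.

ω_n ≈ 58.9 rad/s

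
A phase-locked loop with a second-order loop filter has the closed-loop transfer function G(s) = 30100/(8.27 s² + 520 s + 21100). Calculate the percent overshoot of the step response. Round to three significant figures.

Dividing through by 8.27: denominator becomes s² + 62.88 s + 2551.
So ω_n = √2551 = 50.5 rad/s and ζ = 62.88/(2·50.5) = 0.622.
%OS = 100·exp(−πζ/√(1−ζ²)) = 8.22%.

%OS ≈ 8.22%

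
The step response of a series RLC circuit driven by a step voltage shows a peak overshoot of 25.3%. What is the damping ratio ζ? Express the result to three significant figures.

Inverting the overshoot relation: ζ = |ln 0.253|/√(π² + ln²0.253) = 0.401.

ζ ≈ 0.401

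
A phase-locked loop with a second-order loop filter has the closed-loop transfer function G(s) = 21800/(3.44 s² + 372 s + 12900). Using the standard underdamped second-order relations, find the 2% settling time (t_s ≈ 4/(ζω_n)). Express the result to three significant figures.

t_s ≈ 0.0740 s

Dividing through by 3.44: denominator becomes s² + 108.1 s + 3750.
So ω_n = √3750 = 61.2 rad/s and ζ = 108.1/(2·61.2) = 0.883.
t_s ≈ 4/(ζω_n) = 0.0740 s.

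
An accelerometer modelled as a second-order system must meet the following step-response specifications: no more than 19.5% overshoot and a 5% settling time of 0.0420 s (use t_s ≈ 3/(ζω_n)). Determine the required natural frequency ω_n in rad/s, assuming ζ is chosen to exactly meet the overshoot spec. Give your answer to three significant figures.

From %OS = 100·exp(−πζ/√(1−ζ²)), invert to get ζ = −ln(OS)/√(π² + ln²(OS)) with OS = 0.195.
−ln 0.195 = 1.635, so ζ = 1.635/√(π² + 2.672) = 0.462.
From t_s ≈ 3/(ζω_n): ω_n = 3/(ζ·t_s) = 3/(0.462·0.0420) = 155 rad/s.

ω_n ≈ 155 rad/s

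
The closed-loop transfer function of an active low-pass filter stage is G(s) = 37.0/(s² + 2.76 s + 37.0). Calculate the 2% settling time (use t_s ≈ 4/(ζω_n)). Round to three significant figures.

t_s ≈ 2.90 s

ω_n = √37.0 = 6.08 rad/s; ζ = 2.76/(2·6.08) = 0.227.
t_s ≈ 4/(ζω_n) = 4/(0.227·6.08) = 2.90 s.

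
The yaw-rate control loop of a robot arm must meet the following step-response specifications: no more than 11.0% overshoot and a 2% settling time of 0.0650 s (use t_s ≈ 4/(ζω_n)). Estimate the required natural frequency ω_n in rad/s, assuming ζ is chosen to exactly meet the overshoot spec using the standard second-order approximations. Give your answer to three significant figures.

Inverting the overshoot relation: ζ = |ln 0.110|/√(π² + ln²0.110) = 0.575.
From t_s ≈ 4/(ζω_n): ω_n = 4/(ζ·t_s) = 4/(0.575·0.0650) = 107 rad/s.

ω_n ≈ 107 rad/s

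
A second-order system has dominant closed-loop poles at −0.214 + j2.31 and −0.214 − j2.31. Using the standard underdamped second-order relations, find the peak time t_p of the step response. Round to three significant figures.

t_p = π/ω_d with ω_d = 2.31 (the imaginary part), so t_p = 1.36 s.

t_p ≈ 1.36 s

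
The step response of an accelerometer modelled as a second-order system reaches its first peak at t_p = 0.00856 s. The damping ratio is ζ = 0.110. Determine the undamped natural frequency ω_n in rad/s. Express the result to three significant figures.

ω_n ≈ 369 rad/s

Peak time t_p = π/ω_d, so ω_d = π/t_p = π/0.00856 = 367 rad/s.
ω_n = ω_d/√(1−ζ²) = 367/√0.988 = 369 rad/s.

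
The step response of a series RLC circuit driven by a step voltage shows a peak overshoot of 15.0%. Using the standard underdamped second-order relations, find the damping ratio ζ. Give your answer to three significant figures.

Inverting the overshoot relation: ζ = |ln 0.150|/√(π² + ln²0.150) = 0.517.

ζ ≈ 0.517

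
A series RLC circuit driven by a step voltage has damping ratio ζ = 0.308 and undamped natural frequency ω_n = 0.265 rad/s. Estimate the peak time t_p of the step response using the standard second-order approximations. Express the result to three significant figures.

The damped frequency is ω_d = ω_n√(1−ζ²) = 0.265·√(1−0.0949) = 0.252 rad/s.
Peak time t_p = π/ω_d = π/0.252 = 12.5 s.

t_p ≈ 12.5 s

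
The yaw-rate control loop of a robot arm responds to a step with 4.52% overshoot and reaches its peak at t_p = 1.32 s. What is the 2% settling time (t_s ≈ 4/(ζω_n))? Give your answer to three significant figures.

t_s ≈ 1.71 s

From the overshoot, ζ = −ln(OS)/√(π²+ln²(OS)) = 0.702.
t_p = π/ω_d ⇒ ω_d = 2.38 rad/s; then ω_n = ω_d/√(1−ζ²) = 3.34 rad/s.
t_s ≈ 4/(ζω_n) = 4/(0.702·3.34) = 1.71 s.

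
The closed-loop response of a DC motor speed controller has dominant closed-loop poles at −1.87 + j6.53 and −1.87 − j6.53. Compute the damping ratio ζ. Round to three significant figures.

The poles are at −σ ± jω_d with σ = 1.87 and ω_d = 6.53, so ω_n = √(σ²+ω_d²) = 6.79 rad/s and ζ = σ/ω_n = 0.275.

ζ ≈ 0.275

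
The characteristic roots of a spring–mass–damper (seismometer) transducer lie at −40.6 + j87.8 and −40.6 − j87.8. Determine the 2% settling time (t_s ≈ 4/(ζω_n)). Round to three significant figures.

For poles at −σ ± jω_d, ζω_n = σ = 40.6, so t_s ≈ 4/σ = 0.0985 s.

t_s ≈ 0.0985 s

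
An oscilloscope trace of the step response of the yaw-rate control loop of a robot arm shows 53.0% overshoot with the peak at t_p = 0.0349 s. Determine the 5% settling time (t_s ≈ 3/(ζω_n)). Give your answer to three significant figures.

t_s ≈ 0.165 s

The overshoot fixes ζ = −ln(OS)/√(π²+ln²(OS)) = 0.198.
t_p = π/ω_d ⇒ ω_d = 90.0 rad/s; then ω_n = ω_d/√(1−ζ²) = 91.8 rad/s.
t_s ≈ 3/(ζω_n) = 3/(0.198·91.8) = 0.165 s.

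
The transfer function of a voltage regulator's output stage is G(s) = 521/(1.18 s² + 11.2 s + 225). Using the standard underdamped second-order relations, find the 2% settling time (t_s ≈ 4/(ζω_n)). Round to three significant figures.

t_s ≈ 0.843 s

Dividing through by 1.18: denominator becomes s² + 9.492 s + 190.7.
So ω_n = √190.7 = 13.8 rad/s and ζ = 9.492/(2·13.8) = 0.344.
t_s ≈ 4/(ζω_n) = 0.843 s.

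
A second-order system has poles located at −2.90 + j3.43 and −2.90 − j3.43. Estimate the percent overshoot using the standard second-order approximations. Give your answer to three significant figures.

%OS ≈ 7.02%

|pole| = ω_n = √(2.90² + 3.43²) = 4.49 rad/s; ζ = cos θ = σ/ω_n = 0.646.
%OS = 100·exp(−πζ/√(1−ζ²)) = 7.02%.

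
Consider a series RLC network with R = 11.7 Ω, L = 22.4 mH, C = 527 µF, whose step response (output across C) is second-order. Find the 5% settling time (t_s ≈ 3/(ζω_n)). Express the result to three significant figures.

t_s ≈ 0.0115 s

For a series RLC circuit (capacitor voltage as output), ω_n = 1/√(LC) = 1/√(22.4 mH · 527 µF) = 291 rad/s.
ζ = (R/2)·√(C/L) = (11.7/2)·√(527 µF/22.4 mH) = 0.897.
t_s ≈ 3/(ζω_n) = 0.0115 s.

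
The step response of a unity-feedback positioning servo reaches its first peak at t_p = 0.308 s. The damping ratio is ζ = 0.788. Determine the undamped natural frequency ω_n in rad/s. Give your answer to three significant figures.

ω_n ≈ 16.6 rad/s

Peak time t_p = π/ω_d, so ω_d = π/t_p = π/0.308 = 10.2 rad/s.
ω_n = ω_d/√(1−ζ²) = 10.2/√0.379 = 16.6 rad/s.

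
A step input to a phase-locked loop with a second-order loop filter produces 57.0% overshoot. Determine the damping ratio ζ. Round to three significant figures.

From %OS = 100·exp(−πζ/√(1−ζ²)), invert to get ζ = −ln(OS)/√(π² + ln²(OS)) with OS = 0.570.
−ln 0.570 = 0.5621, so ζ = 0.5621/√(π² + 0.3160) = 0.176.

ζ ≈ 0.176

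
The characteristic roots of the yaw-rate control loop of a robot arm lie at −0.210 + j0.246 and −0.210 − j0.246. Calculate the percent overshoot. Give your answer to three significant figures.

%OS ≈ 6.84%

With σ = 0.210, ω_d = 0.246: ω_n = √(σ²+ω_d²) = 0.323 rad/s, ζ = σ/ω_n = 0.649.
%OS = 100·exp(−πζ/√(1−ζ²)) = 6.84%.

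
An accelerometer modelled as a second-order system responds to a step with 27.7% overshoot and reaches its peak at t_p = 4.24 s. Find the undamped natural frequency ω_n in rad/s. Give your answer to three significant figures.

ω_n ≈ 0.800 rad/s

From the overshoot, ζ = −ln(OS)/√(π²+ln²(OS)) = 0.378.
From t_p = π/ω_d, ω_d = π/4.24 = 0.741 rad/s, so ω_n = ω_d/√(1−ζ²) = 0.800 rad/s.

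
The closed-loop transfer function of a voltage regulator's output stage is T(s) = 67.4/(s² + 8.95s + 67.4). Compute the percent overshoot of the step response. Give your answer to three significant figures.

Comparing the denominator to s² + 2ζω_n s + ω_n²: ω_n = √67.4 = 8.21 rad/s, and 2ζω_n = 8.95 so ζ = 8.95/(2·8.21) = 0.545.
%OS = 100·exp(−πζ/√(1−ζ²)) = 13.0%.

%OS ≈ 13.0%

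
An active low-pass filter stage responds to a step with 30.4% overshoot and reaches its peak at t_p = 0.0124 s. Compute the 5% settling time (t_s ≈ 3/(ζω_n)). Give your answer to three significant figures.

t_s ≈ 0.0312 s

The overshoot fixes ζ = −ln(OS)/√(π²+ln²(OS)) = 0.354.
From t_p = π/ω_d, ω_d = π/0.0124 = 253 rad/s, so ω_n = ω_d/√(1−ζ²) = 271 rad/s.
t_s ≈ 3/(ζω_n) = 3/(0.354·271) = 0.0312 s.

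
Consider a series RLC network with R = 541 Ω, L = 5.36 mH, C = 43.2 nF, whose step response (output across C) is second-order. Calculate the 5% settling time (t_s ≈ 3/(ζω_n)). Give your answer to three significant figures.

t_s ≈ 0.0000594 s

For a series RLC circuit (capacitor voltage as output), ω_n = 1/√(LC) = 1/√(5.36 mH · 43.2 nF) = 65700 rad/s.
ζ = (R/2)·√(C/L) = (541/2)·√(43.2 nF/5.36 mH) = 0.768.
t_s ≈ 3/(ζω_n) = 0.0000594 s.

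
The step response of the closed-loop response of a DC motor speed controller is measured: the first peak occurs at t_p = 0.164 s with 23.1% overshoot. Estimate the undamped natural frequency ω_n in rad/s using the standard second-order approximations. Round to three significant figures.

The overshoot fixes ζ = −ln(OS)/√(π²+ln²(OS)) = 0.423.
From t_p = π/ω_d, ω_d = π/0.164 = 19.2 rad/s, so ω_n = ω_d/√(1−ζ²) = 21.1 rad/s.

ω_n ≈ 21.1 rad/s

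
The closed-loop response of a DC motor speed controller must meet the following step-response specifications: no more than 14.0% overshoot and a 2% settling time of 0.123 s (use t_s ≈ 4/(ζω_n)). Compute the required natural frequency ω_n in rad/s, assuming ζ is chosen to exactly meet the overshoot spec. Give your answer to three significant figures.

ω_n ≈ 61.3 rad/s

From %OS = 100·exp(−πζ/√(1−ζ²)), invert to get ζ = −ln(OS)/√(π² + ln²(OS)) with OS = 0.140.
−ln 0.140 = 1.966, so ζ = 1.966/√(π² + 3.866) = 0.531.
From t_s ≈ 4/(ζω_n): ω_n = 4/(ζ·t_s) = 4/(0.531·0.123) = 61.3 rad/s.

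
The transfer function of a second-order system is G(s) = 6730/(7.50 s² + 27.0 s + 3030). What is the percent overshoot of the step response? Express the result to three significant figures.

Dividing through by 7.50: denominator becomes s² + 3.600 s + 404.0.
So ω_n = √404.0 = 20.1 rad/s and ζ = 3.600/(2·20.1) = 0.0896.
%OS = 100·exp(−πζ/√(1−ζ²)) = 75.4%.

%OS ≈ 75.4%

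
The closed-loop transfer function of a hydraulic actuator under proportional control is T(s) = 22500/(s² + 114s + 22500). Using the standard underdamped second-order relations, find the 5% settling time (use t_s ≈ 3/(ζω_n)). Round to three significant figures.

Comparing the denominator to s² + 2ζω_n s + ω_n²: ω_n = √22500 = 150 rad/s, and 2ζω_n = 114 so ζ = 114/(2·150) = 0.380.
t_s ≈ 3/(ζω_n) = 3/(0.380·150) = 0.0526 s.

t_s ≈ 0.0526 s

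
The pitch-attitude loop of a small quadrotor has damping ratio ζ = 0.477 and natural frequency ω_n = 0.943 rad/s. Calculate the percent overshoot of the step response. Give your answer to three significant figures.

%OS ≈ 18.2%

For an underdamped second-order system, %OS = 100·exp(−πζ/√(1−ζ²)).
πζ/√(1−ζ²) = π·0.477/√(1−0.228) = 1.705, so %OS = 100·e^(−1.705) = 18.2%.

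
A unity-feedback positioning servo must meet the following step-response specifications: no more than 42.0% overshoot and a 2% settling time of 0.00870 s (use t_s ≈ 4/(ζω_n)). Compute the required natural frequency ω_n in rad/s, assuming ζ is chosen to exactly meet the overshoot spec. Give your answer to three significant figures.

ω_n ≈ 1730 rad/s

ζ = −ln(OS)/√(π² + (ln OS)²). With OS = 0.420, ln OS = −0.8675 and ζ = 0.8675/3.259 = 0.266.
Then ω_n = 4/(ζ t_s) = 4/(0.266 × 0.00870) = 1730 rad/s.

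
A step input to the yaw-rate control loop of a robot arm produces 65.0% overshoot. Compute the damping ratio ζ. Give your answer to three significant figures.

ζ ≈ 0.136

ζ = −ln(OS)/√(π² + (ln OS)²). With OS = 0.650, ln OS = −0.4308 and ζ = 0.4308/3.171 = 0.136.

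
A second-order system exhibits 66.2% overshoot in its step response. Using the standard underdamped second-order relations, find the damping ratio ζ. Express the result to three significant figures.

Inverting the overshoot relation: ζ = |ln 0.662|/√(π² + ln²0.662) = 0.130.

ζ ≈ 0.130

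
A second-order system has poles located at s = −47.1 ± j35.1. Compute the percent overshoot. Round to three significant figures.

%OS ≈ 1.48%

The poles are at −σ ± jω_d with σ = 47.1 and ω_d = 35.1, so ω_n = √(σ²+ω_d²) = 58.7 rad/s and ζ = σ/ω_n = 0.802.
%OS = 100 e^{−πζ/√(1−ζ²)} with ζ = 0.802 gives 1.48%.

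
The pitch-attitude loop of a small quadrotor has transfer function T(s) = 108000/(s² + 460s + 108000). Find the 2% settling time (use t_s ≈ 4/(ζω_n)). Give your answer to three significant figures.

Matching coefficients with s² + 2ζω_n s + ω_n² gives ω_n² = 108000 ⇒ ω_n = 329 rad/s, and ζ = 460/(2ω_n) = 0.700.
t_s ≈ 4/(ζω_n) = 4/(0.700·329) = 0.0174 s.

t_s ≈ 0.0174 s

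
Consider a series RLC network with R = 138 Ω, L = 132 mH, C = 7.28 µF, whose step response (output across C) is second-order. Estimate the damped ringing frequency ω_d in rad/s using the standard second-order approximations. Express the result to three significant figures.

ω_d ≈ 876 rad/s

For a series RLC circuit (capacitor voltage as output), ω_n = 1/√(LC) = 1/√(132 mH · 7.28 µF) = 1020 rad/s.
ζ = (R/2)·√(C/L) = (138/2)·√(7.28 µF/132 mH) = 0.512.
ω_d = 1020·√(1 − 0.512²) = 876 rad/s.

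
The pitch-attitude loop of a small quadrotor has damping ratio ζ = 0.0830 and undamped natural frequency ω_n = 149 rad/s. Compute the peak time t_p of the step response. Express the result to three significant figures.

t_p ≈ 0.0212 s

The damped frequency is ω_d = ω_n√(1−ζ²) = 149·√(1−0.00689) = 148 rad/s.
Peak time t_p = π/ω_d = π/148 = 0.0212 s.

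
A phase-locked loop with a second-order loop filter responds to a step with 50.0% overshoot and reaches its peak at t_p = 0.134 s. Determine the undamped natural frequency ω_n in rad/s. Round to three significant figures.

ω_n ≈ 24.0 rad/s

The overshoot fixes ζ = −ln(OS)/√(π²+ln²(OS)) = 0.215.
From t_p = π/ω_d, ω_d = π/0.134 = 23.4 rad/s, so ω_n = ω_d/√(1−ζ²) = 24.0 rad/s.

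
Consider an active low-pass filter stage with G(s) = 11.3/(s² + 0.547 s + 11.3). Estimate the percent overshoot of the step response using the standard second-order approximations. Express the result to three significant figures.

Matching coefficients with s² + 2ζω_n s + ω_n² gives ω_n² = 11.3 ⇒ ω_n = 3.36 rad/s, and ζ = 0.547/(2ω_n) = 0.0814.
Overshoot: exp(−π·0.0814/√(1−0.0814²)) = 0.774, i.e. 77.4%.

%OS ≈ 77.4%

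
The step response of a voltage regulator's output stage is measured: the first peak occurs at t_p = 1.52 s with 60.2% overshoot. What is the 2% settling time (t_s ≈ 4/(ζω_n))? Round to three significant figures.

t_s ≈ 12.0 s

The overshoot fixes ζ = −ln(OS)/√(π²+ln²(OS)) = 0.159.
t_p = π/ω_d ⇒ ω_d = 2.07 rad/s; then ω_n = ω_d/√(1−ζ²) = 2.09 rad/s.
t_s ≈ 4/(ζω_n) = 4/(0.159·2.09) = 12.0 s.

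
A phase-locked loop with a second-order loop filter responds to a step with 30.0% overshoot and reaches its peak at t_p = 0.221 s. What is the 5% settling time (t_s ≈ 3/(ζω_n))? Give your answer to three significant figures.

t_s ≈ 0.551 s

The overshoot fixes ζ = −ln(OS)/√(π²+ln²(OS)) = 0.358.
From t_p = π/ω_d, ω_d = π/0.221 = 14.2 rad/s, so ω_n = ω_d/√(1−ζ²) = 15.2 rad/s.
t_s ≈ 3/(ζω_n) = 3/(0.358·15.2) = 0.551 s.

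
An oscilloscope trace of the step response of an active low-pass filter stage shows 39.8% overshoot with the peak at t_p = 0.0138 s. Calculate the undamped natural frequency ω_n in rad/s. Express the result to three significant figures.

The overshoot fixes ζ = −ln(OS)/√(π²+ln²(OS)) = 0.281.
From t_p = π/ω_d, ω_d = π/0.0138 = 228 rad/s, so ω_n = ω_d/√(1−ζ²) = 237 rad/s.

ω_n ≈ 237 rad/s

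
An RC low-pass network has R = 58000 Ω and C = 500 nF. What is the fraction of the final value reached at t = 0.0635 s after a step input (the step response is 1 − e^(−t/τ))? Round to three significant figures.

τ = RC = 58000 × 500 nF = 0.0290 s.
y(t)/y_∞ = 1 − e^(−t/τ) = 1 − e^(−0.0635/0.0290) = 1 − e^(−2.19) = 0.888.

y/y_∞ ≈ 0.888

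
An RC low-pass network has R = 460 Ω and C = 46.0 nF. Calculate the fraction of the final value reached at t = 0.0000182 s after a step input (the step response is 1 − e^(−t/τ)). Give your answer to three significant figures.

τ = RC = 460 × 46.0 nF = 0.0000212 s.
y(t)/y_∞ = 1 − e^(−t/τ) = 1 − e^(−0.0000182/0.0000212) = 1 − e^(−0.860) = 0.577.

y/y_∞ ≈ 0.577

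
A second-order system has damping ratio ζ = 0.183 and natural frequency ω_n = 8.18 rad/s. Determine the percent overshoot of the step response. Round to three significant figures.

For an underdamped second-order system, %OS = 100·exp(−πζ/√(1−ζ²)).
πζ/√(1−ζ²) = π·0.183/√(1−0.0335) = 0.5848, so %OS = 100·e^(−0.5848) = 55.7%.

%OS ≈ 55.7%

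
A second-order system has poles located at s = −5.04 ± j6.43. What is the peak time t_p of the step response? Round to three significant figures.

t_p = π/ω_d with ω_d = 6.43 (the imaginary part), so t_p = 0.489 s.

t_p ≈ 0.489 s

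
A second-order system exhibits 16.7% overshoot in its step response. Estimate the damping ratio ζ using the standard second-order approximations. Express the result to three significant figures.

ζ ≈ 0.495

From %OS = 100·exp(−πζ/√(1−ζ²)), invert to get ζ = −ln(OS)/√(π² + ln²(OS)) with OS = 0.167.
−ln 0.167 = 1.790, so ζ = 1.790/√(π² + 3.203) = 0.495.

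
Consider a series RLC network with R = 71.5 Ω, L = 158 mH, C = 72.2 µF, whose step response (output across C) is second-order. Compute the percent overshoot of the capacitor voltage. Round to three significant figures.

%OS ≈ 2.42%

For a series RLC circuit (capacitor voltage as output), ω_n = 1/√(LC) = 1/√(158 mH · 72.2 µF) = 296 rad/s.
ζ = (R/2)·√(C/L) = (71.5/2)·√(72.2 µF/158 mH) = 0.764.
%OS = 100·exp(−πζ/√(1−ζ²)) = 2.42%.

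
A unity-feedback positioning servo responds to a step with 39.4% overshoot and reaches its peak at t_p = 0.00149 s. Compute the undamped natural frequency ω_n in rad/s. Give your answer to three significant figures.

The overshoot fixes ζ = −ln(OS)/√(π²+ln²(OS)) = 0.284.
t_p = π/ω_d ⇒ ω_d = 2110 rad/s; then ω_n = ω_d/√(1−ζ²) = 2200 rad/s.

ω_n ≈ 2200 rad/s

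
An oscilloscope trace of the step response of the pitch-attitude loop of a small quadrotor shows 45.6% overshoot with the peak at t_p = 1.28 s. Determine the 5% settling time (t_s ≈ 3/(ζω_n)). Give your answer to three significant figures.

From the overshoot, ζ = −ln(OS)/√(π²+ln²(OS)) = 0.242.
t_p = π/ω_d ⇒ ω_d = 2.45 rad/s; then ω_n = ω_d/√(1−ζ²) = 2.53 rad/s.
t_s ≈ 3/(ζω_n) = 3/(0.242·2.53) = 4.89 s.

t_s ≈ 4.89 s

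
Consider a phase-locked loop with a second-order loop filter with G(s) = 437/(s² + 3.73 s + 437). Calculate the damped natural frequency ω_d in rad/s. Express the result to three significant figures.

ω_n = √437 = 20.9 rad/s; ζ = 3.73/(2·20.9) = 0.0892.
The damped frequency ω_d = ω_n√(1−ζ²) = 20.8 rad/s.

ω_d ≈ 20.8 rad/s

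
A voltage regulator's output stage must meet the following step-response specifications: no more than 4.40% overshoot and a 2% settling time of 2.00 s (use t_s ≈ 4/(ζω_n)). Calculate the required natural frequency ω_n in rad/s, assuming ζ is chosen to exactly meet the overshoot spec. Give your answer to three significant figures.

From %OS = 100·exp(−πζ/√(1−ζ²)), invert to get ζ = −ln(OS)/√(π² + ln²(OS)) with OS = 0.0440.
−ln 0.0440 = 3.124, so ζ = 3.124/√(π² + 9.757) = 0.705.
From t_s ≈ 4/(ζω_n): ω_n = 4/(ζ·t_s) = 4/(0.705·2.00) = 2.84 rad/s.

ω_n ≈ 2.84 rad/s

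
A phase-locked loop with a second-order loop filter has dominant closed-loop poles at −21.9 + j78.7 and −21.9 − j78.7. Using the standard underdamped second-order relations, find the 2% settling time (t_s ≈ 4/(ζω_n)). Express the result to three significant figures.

t_s ≈ 0.183 s

For poles at −σ ± jω_d, ζω_n = σ = 21.9, so t_s ≈ 4/σ = 0.183 s.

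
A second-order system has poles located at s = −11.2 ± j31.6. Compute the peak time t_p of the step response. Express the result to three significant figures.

t_p = π/ω_d with ω_d = 31.6 (the imaginary part), so t_p = 0.0994 s.

t_p ≈ 0.0994 s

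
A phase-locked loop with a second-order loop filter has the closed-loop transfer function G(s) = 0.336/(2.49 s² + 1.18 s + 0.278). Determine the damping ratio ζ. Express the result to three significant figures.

Dividing through by 2.49: denominator becomes s² + 0.4739 s + 0.1116.
So ω_n = √0.1116 = 0.334 rad/s and ζ = 0.4739/(2·0.334) = 0.709.

ζ ≈ 0.709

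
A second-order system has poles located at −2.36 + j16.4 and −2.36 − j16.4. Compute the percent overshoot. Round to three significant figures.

%OS ≈ 63.6%

The poles are at −σ ± jω_d with σ = 2.36 and ω_d = 16.4, so ω_n = √(σ²+ω_d²) = 16.6 rad/s and ζ = σ/ω_n = 0.142.
%OS = 100·exp(−πζ/√(1−ζ²)) = 63.6%.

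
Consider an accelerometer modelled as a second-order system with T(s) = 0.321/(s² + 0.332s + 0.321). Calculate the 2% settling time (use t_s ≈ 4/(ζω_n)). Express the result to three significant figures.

t_s ≈ 24.1 s

Matching coefficients with s² + 2ζω_n s + ω_n² gives ω_n² = 0.321 ⇒ ω_n = 0.567 rad/s, and ζ = 0.332/(2ω_n) = 0.293.
t_s ≈ 4/(ζω_n) = 4/(0.293·0.567) = 24.1 s.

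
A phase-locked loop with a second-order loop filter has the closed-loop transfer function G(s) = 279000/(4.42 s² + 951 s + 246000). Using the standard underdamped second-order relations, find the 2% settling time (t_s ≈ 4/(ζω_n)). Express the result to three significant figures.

t_s ≈ 0.0372 s

Dividing through by 4.42: denominator becomes s² + 215.2 s + 55660.
So ω_n = √55660 = 236 rad/s and ζ = 215.2/(2·236) = 0.456.
t_s ≈ 4/(ζω_n) = 0.0372 s.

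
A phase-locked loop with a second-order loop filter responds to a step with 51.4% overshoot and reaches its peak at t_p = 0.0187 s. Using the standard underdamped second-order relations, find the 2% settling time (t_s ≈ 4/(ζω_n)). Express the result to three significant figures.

ζ from %OS: ζ = |ln 0.514|/√(π²+ln²0.514) = 0.207.
From t_p = π/ω_d, ω_d = π/0.0187 = 168 rad/s, so ω_n = ω_d/√(1−ζ²) = 172 rad/s.
t_s ≈ 4/(ζω_n) = 4/(0.207·172) = 0.112 s.

t_s ≈ 0.112 s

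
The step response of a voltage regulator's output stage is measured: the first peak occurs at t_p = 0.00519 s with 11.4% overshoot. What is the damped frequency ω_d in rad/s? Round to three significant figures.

ω_d ≈ 605 rad/s

t_p = π/ω_d, so ω_d = π/0.00519 = 605 rad/s.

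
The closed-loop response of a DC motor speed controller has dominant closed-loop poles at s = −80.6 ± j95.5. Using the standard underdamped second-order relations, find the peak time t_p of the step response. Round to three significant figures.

t_p = π/ω_d with ω_d = 95.5 (the imaginary part), so t_p = 0.0329 s.

t_p ≈ 0.0329 s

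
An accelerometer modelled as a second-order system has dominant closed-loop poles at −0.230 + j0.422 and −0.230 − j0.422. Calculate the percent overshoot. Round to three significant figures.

|pole| = ω_n = √(0.230² + 0.422²) = 0.481 rad/s; ζ = cos θ = σ/ω_n = 0.479.
%OS = 100·exp(−πζ/√(1−ζ²)) = 18.0%.

%OS ≈ 18.0%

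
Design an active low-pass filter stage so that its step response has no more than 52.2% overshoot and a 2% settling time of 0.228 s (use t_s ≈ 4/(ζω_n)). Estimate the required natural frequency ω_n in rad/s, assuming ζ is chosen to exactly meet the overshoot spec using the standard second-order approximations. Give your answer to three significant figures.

Inverting the overshoot relation: ζ = |ln 0.522|/√(π² + ln²0.522) = 0.203.
From t_s ≈ 4/(ζω_n): ω_n = 4/(ζ·t_s) = 4/(0.203·0.228) = 86.6 rad/s.

ω_n ≈ 86.6 rad/s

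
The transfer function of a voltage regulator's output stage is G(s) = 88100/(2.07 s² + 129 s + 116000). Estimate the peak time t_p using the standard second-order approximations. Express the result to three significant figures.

Dividing through by 2.07: denominator becomes s² + 62.32 s + 56040.
So ω_n = √56040 = 237 rad/s and ζ = 62.32/(2·237) = 0.132.
ω_d = ω_n√(1−ζ²) = 235 rad/s. t_p = π/ω_d = 0.0134 s.

t_p ≈ 0.0134 s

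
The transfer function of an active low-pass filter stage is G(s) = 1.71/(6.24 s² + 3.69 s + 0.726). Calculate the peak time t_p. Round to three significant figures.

Dividing through by 6.24: denominator becomes s² + 0.5913 s + 0.1163.
So ω_n = √0.1163 = 0.341 rad/s and ζ = 0.5913/(2·0.341) = 0.867.
ω_d = 0.341·√(1 − 0.867²) = 0.170 rad/s. t_p = π/ω_d = 18.5 s.

t_p ≈ 18.5 s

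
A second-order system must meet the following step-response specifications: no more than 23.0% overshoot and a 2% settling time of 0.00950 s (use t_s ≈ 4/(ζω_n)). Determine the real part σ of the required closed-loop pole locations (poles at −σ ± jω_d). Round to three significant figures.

The settling-time spec alone fixes σ = ζω_n = 4/t_s = 4/0.00950 = 421.
(Overshoot then fixes ζ = 0.424 and hence ω_d = σ·√(1−ζ²)/ζ = 900 rad/s.)

σ ≈ 421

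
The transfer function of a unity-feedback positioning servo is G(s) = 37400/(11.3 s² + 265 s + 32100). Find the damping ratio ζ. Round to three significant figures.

Dividing through by 11.3: denominator becomes s² + 23.45 s + 2841.
So ω_n = √2841 = 53.3 rad/s and ζ = 23.45/(2·53.3) = 0.220.

ζ ≈ 0.220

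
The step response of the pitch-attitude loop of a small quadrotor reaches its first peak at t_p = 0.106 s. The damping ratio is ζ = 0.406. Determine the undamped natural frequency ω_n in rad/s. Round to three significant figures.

Peak time t_p = π/ω_d, so ω_d = π/t_p = π/0.106 = 29.6 rad/s.
ω_n = ω_d/√(1−ζ²) = 29.6/√0.835 = 32.4 rad/s.

ω_n ≈ 32.4 rad/s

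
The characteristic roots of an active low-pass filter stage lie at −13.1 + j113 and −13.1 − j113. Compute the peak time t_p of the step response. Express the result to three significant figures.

t_p ≈ 0.0278 s

t_p = π/ω_d with ω_d = 113 (the imaginary part), so t_p = 0.0278 s.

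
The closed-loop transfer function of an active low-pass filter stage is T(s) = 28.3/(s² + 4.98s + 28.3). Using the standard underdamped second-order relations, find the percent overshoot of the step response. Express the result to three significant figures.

%OS ≈ 18.9%

Comparing the denominator to s² + 2ζω_n s + ω_n²: ω_n = √28.3 = 5.32 rad/s, and 2ζω_n = 4.98 so ζ = 4.98/(2·5.32) = 0.468.
%OS = 100 e^{−πζ/√(1−ζ²)} with ζ = 0.468 gives 18.9%.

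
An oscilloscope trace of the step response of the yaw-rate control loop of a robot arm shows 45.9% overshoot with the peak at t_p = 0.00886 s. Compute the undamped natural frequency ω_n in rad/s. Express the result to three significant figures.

ω_n ≈ 365 rad/s

ζ from %OS: ζ = |ln 0.459|/√(π²+ln²0.459) = 0.241.
t_p = π/ω_d ⇒ ω_d = 355 rad/s; then ω_n = ω_d/√(1−ζ²) = 365 rad/s.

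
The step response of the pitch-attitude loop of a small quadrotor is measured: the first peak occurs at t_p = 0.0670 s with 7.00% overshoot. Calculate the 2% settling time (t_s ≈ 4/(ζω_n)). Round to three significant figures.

t_s ≈ 0.101 s

The overshoot fixes ζ = −ln(OS)/√(π²+ln²(OS)) = 0.646.
From t_p = π/ω_d, ω_d = π/0.0670 = 46.9 rad/s, so ω_n = ω_d/√(1−ζ²) = 61.4 rad/s.
t_s ≈ 4/(ζω_n) = 4/(0.646·61.4) = 0.101 s.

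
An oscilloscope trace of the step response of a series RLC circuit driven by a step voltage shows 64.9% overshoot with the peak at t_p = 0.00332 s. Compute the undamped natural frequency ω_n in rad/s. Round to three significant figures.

ω_n ≈ 955 rad/s

ζ from %OS: ζ = |ln 0.649|/√(π²+ln²0.649) = 0.136.
t_p = π/ω_d ⇒ ω_d = 946 rad/s; then ω_n = ω_d/√(1−ζ²) = 955 rad/s.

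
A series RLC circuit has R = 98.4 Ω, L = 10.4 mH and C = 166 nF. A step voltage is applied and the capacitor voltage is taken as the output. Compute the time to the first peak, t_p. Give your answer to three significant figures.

t_p ≈ 0.000133 s

For a series RLC circuit (capacitor voltage as output), ω_n = 1/√(LC) = 1/√(10.4 mH · 166 nF) = 24100 rad/s.
ζ = (R/2)·√(C/L) = (98.4/2)·√(166 nF/10.4 mH) = 0.197.
ω_d = ω_n√(1−ζ²) = 23600 rad/s. t_p = π/ω_d = 0.000133 s.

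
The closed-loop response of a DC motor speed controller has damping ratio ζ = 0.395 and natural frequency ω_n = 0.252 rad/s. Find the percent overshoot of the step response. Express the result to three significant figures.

For an underdamped second-order system, %OS = 100·exp(−πζ/√(1−ζ²)).
πζ/√(1−ζ²) = π·0.395/√(1−0.156) = 1.351, so %OS = 100·e^(−1.351) = 25.9%.

%OS ≈ 25.9%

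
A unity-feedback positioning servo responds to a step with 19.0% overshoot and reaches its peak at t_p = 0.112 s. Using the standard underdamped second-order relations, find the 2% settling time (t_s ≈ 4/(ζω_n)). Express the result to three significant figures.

From the overshoot, ζ = −ln(OS)/√(π²+ln²(OS)) = 0.467.
From t_p = π/ω_d, ω_d = π/0.112 = 28.0 rad/s, so ω_n = ω_d/√(1−ζ²) = 31.7 rad/s.
t_s ≈ 4/(ζω_n) = 4/(0.467·31.7) = 0.270 s.

t_s ≈ 0.270 s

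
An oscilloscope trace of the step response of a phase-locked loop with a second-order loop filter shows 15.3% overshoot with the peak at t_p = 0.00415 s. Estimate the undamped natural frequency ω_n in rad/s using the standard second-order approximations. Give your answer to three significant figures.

The overshoot fixes ζ = −ln(OS)/√(π²+ln²(OS)) = 0.513.
t_p = π/ω_d ⇒ ω_d = 757 rad/s; then ω_n = ω_d/√(1−ζ²) = 882 rad/s.

ω_n ≈ 882 rad/s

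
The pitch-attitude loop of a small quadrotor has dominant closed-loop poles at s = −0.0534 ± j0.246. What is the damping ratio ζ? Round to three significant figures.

ζ ≈ 0.212

|pole| = ω_n = √(0.0534² + 0.246²) = 0.252 rad/s; ζ = cos θ = σ/ω_n = 0.212.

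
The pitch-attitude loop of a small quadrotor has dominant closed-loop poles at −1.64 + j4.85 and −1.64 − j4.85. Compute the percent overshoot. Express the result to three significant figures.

|pole| = ω_n = √(1.64² + 4.85²) = 5.12 rad/s; ζ = cos θ = σ/ω_n = 0.320.
%OS = 100 e^{−πζ/√(1−ζ²)} with ζ = 0.320 gives 34.6%.

%OS ≈ 34.6%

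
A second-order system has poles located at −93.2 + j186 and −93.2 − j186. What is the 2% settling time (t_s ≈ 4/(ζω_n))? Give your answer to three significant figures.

t_s ≈ 0.0429 s

For poles at −σ ± jω_d, ζω_n = σ = 93.2, so t_s ≈ 4/σ = 0.0429 s.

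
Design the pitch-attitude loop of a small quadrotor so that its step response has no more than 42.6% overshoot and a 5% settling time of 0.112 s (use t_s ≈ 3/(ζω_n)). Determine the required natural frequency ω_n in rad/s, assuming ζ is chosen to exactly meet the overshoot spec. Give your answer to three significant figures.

ω_n ≈ 102 rad/s

ζ = −ln(OS)/√(π² + (ln OS)²). With OS = 0.426, ln OS = −0.8533 and ζ = 0.8533/3.255 = 0.262.
From t_s ≈ 3/(ζω_n): ω_n = 3/(ζ·t_s) = 3/(0.262·0.112) = 102 rad/s.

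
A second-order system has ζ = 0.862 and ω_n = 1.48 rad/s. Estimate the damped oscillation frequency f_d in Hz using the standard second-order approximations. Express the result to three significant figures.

f_d ≈ 0.119 Hz

ω_d = ω_n√(1−ζ²) = 1.48·√0.257 = 0.750 rad/s.
f_d = ω_d/(2π) = 0.119 Hz.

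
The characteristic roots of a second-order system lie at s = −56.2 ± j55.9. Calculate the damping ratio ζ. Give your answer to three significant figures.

ζ ≈ 0.709

The poles are at −σ ± jω_d with σ = 56.2 and ω_d = 55.9, so ω_n = √(σ²+ω_d²) = 79.3 rad/s and ζ = σ/ω_n = 0.709.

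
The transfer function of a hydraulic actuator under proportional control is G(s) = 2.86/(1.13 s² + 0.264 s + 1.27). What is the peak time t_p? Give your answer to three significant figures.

t_p ≈ 2.98 s

Dividing through by 1.13: denominator becomes s² + 0.2336 s + 1.124.
So ω_n = √1.124 = 1.06 rad/s and ζ = 0.2336/(2·1.06) = 0.110.
ω_d = 1.06·√(1 − 0.110²) = 1.05 rad/s. t_p = π/ω_d = 2.98 s.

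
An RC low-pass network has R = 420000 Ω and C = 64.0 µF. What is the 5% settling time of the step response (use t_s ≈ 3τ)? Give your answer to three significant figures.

t_s ≈ 80.6 s

τ = RC = 420000 × 64.0 µF = 26.9 s.
t_s ≈ 3τ = 80.6 s.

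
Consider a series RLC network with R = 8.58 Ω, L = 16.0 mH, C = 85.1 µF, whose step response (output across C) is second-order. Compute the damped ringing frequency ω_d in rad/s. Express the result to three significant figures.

For a series RLC circuit (capacitor voltage as output), ω_n = 1/√(LC) = 1/√(16.0 mH · 85.1 µF) = 857 rad/s.
ζ = (R/2)·√(C/L) = (8.58/2)·√(85.1 µF/16.0 mH) = 0.313.
ω_d = 857·√(1 − 0.313²) = 814 rad/s.

ω_d ≈ 814 rad/s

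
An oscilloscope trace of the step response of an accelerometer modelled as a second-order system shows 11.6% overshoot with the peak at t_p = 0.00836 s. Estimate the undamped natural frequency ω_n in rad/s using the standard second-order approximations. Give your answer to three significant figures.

From the overshoot, ζ = −ln(OS)/√(π²+ln²(OS)) = 0.566.
From t_p = π/ω_d, ω_d = π/0.00836 = 376 rad/s, so ω_n = ω_d/√(1−ζ²) = 456 rad/s.

ω_n ≈ 456 rad/s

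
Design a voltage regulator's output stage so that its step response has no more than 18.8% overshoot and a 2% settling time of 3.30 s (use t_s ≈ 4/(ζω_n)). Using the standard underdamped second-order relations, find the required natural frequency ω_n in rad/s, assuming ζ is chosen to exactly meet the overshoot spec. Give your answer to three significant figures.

ω_n ≈ 2.58 rad/s

ζ = −ln(OS)/√(π² + (ln OS)²). With OS = 0.188, ln OS = −1.671 and ζ = 1.671/3.558 = 0.470.
Then ω_n = 4/(ζ t_s) = 4/(0.470 × 3.30) = 2.58 rad/s.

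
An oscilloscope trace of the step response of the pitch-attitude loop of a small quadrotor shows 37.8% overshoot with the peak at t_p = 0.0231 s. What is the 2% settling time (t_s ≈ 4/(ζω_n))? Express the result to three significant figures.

From the overshoot, ζ = −ln(OS)/√(π²+ln²(OS)) = 0.296.
From t_p = π/ω_d, ω_d = π/0.0231 = 136 rad/s, so ω_n = ω_d/√(1−ζ²) = 142 rad/s.
t_s ≈ 4/(ζω_n) = 4/(0.296·142) = 0.0950 s.

t_s ≈ 0.0950 s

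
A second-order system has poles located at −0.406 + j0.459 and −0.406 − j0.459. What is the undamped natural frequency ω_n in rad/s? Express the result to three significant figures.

|pole| = ω_n = √(0.406² + 0.459²) = 0.613 rad/s; ζ = cos θ = σ/ω_n = 0.663.

ω_n ≈ 0.613 rad/s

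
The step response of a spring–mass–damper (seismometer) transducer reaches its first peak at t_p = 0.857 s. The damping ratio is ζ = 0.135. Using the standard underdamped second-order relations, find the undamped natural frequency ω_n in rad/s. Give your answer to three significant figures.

ω_n ≈ 3.70 rad/s

Peak time t_p = π/ω_d, so ω_d = π/t_p = π/0.857 = 3.67 rad/s.
ω_n = ω_d/√(1−ζ²) = 3.67/√0.982 = 3.70 rad/s.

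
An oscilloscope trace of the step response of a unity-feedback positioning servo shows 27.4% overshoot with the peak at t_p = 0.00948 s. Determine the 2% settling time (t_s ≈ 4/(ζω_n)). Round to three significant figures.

ζ from %OS: ζ = |ln 0.274|/√(π²+ln²0.274) = 0.381.
t_p = π/ω_d ⇒ ω_d = 331 rad/s; then ω_n = ω_d/√(1−ζ²) = 358 rad/s.
t_s ≈ 4/(ζω_n) = 4/(0.381·358) = 0.0293 s.

t_s ≈ 0.0293 s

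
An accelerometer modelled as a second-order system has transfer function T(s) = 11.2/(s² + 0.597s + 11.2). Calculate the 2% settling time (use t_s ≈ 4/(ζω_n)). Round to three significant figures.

t_s ≈ 13.4 s

Comparing the denominator to s² + 2ζω_n s + ω_n²: ω_n = √11.2 = 3.35 rad/s, and 2ζω_n = 0.597 so ζ = 0.597/(2·3.35) = 0.0892.
t_s ≈ 4/(ζω_n) = 4/(0.0892·3.35) = 13.4 s.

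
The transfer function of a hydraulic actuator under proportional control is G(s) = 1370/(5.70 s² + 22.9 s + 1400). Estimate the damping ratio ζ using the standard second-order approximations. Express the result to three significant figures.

ζ ≈ 0.128

Dividing through by 5.70: denominator becomes s² + 4.018 s + 245.6.
So ω_n = √245.6 = 15.7 rad/s and ζ = 4.018/(2·15.7) = 0.128.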